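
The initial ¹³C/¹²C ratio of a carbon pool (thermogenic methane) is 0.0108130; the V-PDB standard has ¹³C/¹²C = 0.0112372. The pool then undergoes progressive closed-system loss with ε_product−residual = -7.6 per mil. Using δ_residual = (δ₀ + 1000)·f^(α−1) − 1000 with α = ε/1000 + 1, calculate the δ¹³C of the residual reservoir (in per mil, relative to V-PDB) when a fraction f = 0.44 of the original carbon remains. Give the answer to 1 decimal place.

δ₀ = (0.0108130/0.0112372 − 1)×1000 = (0.962250 − 1)×1000 = -37.750 per mil
α − 1 = ε/1000 = -0.0076
f^(α−1) = 0.44^(-0.0076) = 1.006259
δ_res = (-37.750 + 1000) × 1.006259 − 1000 = 968.273 − 1000 = -31.73 per mil

-31.7 per mil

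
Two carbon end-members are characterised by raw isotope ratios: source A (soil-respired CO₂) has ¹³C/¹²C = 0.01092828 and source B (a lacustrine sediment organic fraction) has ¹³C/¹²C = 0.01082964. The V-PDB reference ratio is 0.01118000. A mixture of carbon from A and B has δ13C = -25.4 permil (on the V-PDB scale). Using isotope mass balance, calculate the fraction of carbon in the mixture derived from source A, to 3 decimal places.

0.673

δ_A = (0.01092828/0.01118000 − 1)×1000 = (0.977485 − 1)×1000 = -22.515 permil
δ_B = (0.01082964/0.01118000 − 1)×1000 = (0.968662 − 1)×1000 = -31.338 permil
f_A = (δ_mix − δ_B)/(δ_A − δ_B) = (-25.4 − (-31.338))/(-22.515 − (-31.338))
f_A = 5.938 / 8.823 = 0.6730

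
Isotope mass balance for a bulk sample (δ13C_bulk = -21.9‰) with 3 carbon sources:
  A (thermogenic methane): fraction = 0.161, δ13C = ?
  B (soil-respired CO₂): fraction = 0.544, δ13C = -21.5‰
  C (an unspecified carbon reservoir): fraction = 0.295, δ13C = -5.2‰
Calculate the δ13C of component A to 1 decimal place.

Isotope mass balance: δ_bulk = Σ fᵢ·δᵢ.
-21.9 = 0.161×δ_A + 0.544×(-21.5) + 0.295×(-5.2)
0.161·δ_A = -21.9 − (-13.230) = -8.670
δ_A = -8.670 / 0.161 = -53.85‰

-53.9‰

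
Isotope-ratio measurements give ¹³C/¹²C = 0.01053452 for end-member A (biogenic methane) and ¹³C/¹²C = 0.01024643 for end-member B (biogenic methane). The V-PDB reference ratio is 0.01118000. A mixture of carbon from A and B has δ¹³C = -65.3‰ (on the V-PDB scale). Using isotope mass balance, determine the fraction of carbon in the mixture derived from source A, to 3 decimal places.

δ_A = (0.01053452/0.01118000 − 1)×1000 = (0.942265 − 1)×1000 = -57.735‰
δ_B = (0.01024643/0.01118000 − 1)×1000 = (0.916496 − 1)×1000 = -83.504‰
f_A = (δ_mix − δ_B)/(δ_A − δ_B) = (-65.3 − (-83.504))/(-57.735 − (-83.504))
f_A = 18.204 / 25.768 = 0.7064

0.706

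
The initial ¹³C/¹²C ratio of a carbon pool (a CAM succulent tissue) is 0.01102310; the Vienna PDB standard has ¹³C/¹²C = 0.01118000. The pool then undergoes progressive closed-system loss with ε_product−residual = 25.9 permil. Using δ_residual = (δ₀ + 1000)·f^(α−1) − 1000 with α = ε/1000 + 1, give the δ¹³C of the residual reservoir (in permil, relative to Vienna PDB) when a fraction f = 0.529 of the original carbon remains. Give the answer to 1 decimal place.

δ₀ = (0.01102310/0.01118000 − 1)×1000 = (0.985966 − 1)×1000 = -14.034 permil
α − 1 = ε/1000 = 0.0259
f^(α−1) = 0.529^(0.0259) = 0.983643
δ_res = (-14.034 + 1000) × 0.983643 − 1000 = 969.839 − 1000 = -30.16 permil

-30.2 permil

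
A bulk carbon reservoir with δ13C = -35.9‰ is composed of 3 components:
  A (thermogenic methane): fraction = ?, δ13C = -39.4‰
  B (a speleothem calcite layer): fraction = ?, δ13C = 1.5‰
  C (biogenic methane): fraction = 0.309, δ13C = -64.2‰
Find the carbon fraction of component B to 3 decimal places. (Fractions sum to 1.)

Let f_B and f_A be the unknown fractions; fractions sum to 1 so f_B + f_A = 0.691.
Mass balance: Σ fᵢ·δᵢ = δ_bulk ⇒ f_B·(1.5) + f_A·(-39.4) = -35.9 − (-19.838) = -16.062
Substitute f_A = 0.691 − f_B:
f_B·(1.5 − -39.4) = -16.062 − 0.691×(-39.4) = 11.163
f_B = 11.163 / 40.9 = 0.2729

0.273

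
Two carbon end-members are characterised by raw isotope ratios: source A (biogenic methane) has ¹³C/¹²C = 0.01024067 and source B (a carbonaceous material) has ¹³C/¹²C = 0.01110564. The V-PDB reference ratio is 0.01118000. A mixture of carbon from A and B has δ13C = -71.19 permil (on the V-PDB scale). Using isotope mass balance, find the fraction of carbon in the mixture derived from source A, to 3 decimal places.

0.834

δ_A = (0.01024067/0.01118000 − 1)×1000 = (0.915981 − 1)×1000 = -84.019 permil
δ_B = (0.01110564/0.01118000 − 1)×1000 = (0.993349 − 1)×1000 = -6.651 permil
f_A = (δ_mix − δ_B)/(δ_A − δ_B) = (-71.19 − (-6.651))/(-84.019 − (-6.651))
f_A = -64.539 / -77.368 = 0.8342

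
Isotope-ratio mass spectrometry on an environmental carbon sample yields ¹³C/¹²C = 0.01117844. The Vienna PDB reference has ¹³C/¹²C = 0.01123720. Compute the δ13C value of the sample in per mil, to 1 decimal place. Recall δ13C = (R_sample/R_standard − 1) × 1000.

δ13C = (R_sample / R_standard − 1) × 1000
R_sample / R_standard = 0.01117844 / 0.01123720 = 0.994771
δ13C = (0.994771 − 1) × 1000 = -5.23 per mil

-5.2 per mil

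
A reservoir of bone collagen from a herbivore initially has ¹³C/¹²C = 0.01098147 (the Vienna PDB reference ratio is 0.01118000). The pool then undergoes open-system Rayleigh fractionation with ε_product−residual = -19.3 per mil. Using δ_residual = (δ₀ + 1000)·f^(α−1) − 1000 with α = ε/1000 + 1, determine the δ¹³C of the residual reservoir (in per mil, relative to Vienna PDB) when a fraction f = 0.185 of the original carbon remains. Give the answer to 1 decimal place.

δ₀ = (0.01098147/0.01118000 − 1)×1000 = (0.982242 − 1)×1000 = -17.758 per mil
α − 1 = ε/1000 = -0.0193
f^(α−1) = 0.185^(-0.0193) = 1.033103
δ_res = (-17.758 + 1000) × 1.033103 − 1000 = 1014.757 − 1000 = 14.76 per mil

14.8 per mil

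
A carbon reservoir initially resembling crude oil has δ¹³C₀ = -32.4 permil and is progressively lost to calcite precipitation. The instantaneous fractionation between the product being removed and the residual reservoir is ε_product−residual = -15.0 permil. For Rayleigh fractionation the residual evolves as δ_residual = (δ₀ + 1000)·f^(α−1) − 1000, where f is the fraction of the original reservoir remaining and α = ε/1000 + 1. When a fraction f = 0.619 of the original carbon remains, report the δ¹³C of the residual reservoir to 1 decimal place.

Rayleigh residual: δ_res = (δ₀ + 1000)·f^(α−1) − 1000
α = ε/1000 + 1 = 0.98500, so α − 1 = -0.01500
f^(α−1) = 0.619^(-0.01500) = 1.007221
δ_res = (-32.4 + 1000) × 1.007221 − 1000 = 974.587 − 1000 = -25.41 permil

-25.4 permil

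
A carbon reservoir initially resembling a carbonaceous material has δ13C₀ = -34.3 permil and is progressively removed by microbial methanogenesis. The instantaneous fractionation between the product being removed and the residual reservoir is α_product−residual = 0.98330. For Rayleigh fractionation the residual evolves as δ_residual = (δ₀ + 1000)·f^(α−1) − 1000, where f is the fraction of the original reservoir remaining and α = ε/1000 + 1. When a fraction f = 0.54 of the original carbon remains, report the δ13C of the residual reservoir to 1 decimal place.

Rayleigh residual: δ_res = (δ₀ + 1000)·f^(α−1) − 1000
α − 1 = -0.01670
f^(α−1) = 0.54^(-0.01670) = 1.010343
δ_res = (-34.3 + 1000) × 1.010343 − 1000 = 975.689 − 1000 = -24.31 permil

-24.3 permil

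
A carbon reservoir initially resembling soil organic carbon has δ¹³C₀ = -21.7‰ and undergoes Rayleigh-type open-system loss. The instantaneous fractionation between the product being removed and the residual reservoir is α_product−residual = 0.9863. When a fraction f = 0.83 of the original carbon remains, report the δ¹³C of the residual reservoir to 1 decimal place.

Rayleigh residual: δ_res = (δ₀ + 1000)·f^(α−1) − 1000
α − 1 = -0.01370
f^(α−1) = 0.83^(-0.01370) = 1.002556
δ_res = (-21.7 + 1000) × 1.002556 − 1000 = 980.801 − 1000 = -19.20‰

-19.2‰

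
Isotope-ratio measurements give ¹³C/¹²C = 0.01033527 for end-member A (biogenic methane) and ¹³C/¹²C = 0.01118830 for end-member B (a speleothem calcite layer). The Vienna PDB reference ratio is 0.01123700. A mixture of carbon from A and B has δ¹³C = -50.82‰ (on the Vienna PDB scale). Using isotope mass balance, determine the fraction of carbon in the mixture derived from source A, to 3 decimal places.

0.612

δ_A = (0.01033527/0.01123700 − 1)×1000 = (0.919753 − 1)×1000 = -80.247‰
δ_B = (0.01118830/0.01123700 − 1)×1000 = (0.995666 − 1)×1000 = -4.334‰
f_A = (δ_mix − δ_B)/(δ_A − δ_B) = (-50.82 − (-4.334))/(-80.247 − (-4.334))
f_A = -46.486 / -75.913 = 0.6124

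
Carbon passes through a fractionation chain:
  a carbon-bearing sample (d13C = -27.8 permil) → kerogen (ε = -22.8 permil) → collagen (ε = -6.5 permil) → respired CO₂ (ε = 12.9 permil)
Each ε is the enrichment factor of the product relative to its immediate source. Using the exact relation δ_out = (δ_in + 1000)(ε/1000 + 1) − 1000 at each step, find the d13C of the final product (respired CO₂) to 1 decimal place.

-44.0 permil

step 1: δ = (-27.80 + 1000)·(-22.8/1000 + 1) − 1000 = -49.97 permil
step 2: δ = (-49.97 + 1000)·(-6.5/1000 + 1) − 1000 = -56.14 permil
step 3: δ = (-56.14 + 1000)·(12.9/1000 + 1) − 1000 = -43.97 permil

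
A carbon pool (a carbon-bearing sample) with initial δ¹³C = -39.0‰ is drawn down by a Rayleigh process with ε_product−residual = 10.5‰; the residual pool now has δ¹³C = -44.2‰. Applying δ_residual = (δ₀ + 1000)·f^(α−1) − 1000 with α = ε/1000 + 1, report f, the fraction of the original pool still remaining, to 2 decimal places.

0.60

α − 1 = ε/1000 = 0.0105
(δ_res + 1000)/(δ₀ + 1000) = (-44.2 + 1000)/(-39.0 + 1000) = 955.8/961.0 = 0.994589
f = 0.994589^(1/0.0105) = exp(ln(0.994589)/0.0105) = exp(-0.00543/0.0105)
f = exp(-0.5167) = 0.5965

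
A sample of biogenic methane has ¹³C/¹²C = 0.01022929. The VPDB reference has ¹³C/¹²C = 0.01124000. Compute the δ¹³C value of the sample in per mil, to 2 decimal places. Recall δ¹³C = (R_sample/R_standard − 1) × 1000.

-89.92 per mil

δ¹³C = (R_sample / R_standard − 1) × 1000
R_sample / R_standard = 0.01022929 / 0.01124000 = 0.910079
δ¹³C = (0.910079 − 1) × 1000 = -89.921 per mil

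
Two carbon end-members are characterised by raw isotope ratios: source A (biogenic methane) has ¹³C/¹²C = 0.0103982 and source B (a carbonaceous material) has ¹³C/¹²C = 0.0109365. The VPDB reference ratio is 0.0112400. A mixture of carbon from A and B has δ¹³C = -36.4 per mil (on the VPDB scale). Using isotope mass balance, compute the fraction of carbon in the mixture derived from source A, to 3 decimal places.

δ_A = (0.0103982/0.0112400 − 1)×1000 = (0.925107 − 1)×1000 = -74.893 per mil
δ_B = (0.0109365/0.0112400 − 1)×1000 = (0.972998 − 1)×1000 = -27.002 per mil
f_A = (δ_mix − δ_B)/(δ_A − δ_B) = (-36.4 − (-27.002))/(-74.893 − (-27.002))
f_A = -9.398 / -47.891 = 0.1962

0.196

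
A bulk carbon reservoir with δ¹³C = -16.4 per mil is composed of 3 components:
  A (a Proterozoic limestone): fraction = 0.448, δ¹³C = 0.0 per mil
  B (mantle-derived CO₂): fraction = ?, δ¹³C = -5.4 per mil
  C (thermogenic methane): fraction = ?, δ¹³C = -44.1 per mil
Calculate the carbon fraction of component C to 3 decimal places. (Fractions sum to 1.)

0.347

Let f_C and f_B be the unknown fractions; fractions sum to 1 so f_C + f_B = 0.552.
Mass balance: Σ fᵢ·δᵢ = δ_bulk ⇒ f_C·(-44.1) + f_B·(-5.4) = -16.4 − (0.000) = -16.400
Substitute f_B = 0.552 − f_C:
f_C·(-44.1 − -5.4) = -16.400 − 0.552×(-5.4) = -13.419
f_C = -13.419 / -38.7 = 0.3467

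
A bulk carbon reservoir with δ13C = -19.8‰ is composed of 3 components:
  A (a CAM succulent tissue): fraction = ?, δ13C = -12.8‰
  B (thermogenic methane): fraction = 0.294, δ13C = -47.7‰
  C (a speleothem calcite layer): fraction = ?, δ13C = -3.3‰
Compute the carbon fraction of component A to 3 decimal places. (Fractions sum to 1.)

0.363

Let f_A and f_C be the unknown fractions; fractions sum to 1 so f_A + f_C = 0.706.
Mass balance: Σ fᵢ·δᵢ = δ_bulk ⇒ f_A·(-12.8) + f_C·(-3.3) = -19.8 − (-14.024) = -5.776
Substitute f_C = 0.706 − f_A:
f_A·(-12.8 − -3.3) = -5.776 − 0.706×(-3.3) = -3.446
f_A = -3.446 / -9.5 = 0.3628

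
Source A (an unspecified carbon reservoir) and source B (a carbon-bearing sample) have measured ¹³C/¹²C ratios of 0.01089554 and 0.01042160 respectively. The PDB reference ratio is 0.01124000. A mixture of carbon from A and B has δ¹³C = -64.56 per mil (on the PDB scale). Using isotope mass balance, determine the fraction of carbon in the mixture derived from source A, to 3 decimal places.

0.196

δ_A = (0.01089554/0.01124000 − 1)×1000 = (0.969354 − 1)×1000 = -30.646 per mil
δ_B = (0.01042160/0.01124000 − 1)×1000 = (0.927189 − 1)×1000 = -72.811 per mil
f_A = (δ_mix − δ_B)/(δ_A − δ_B) = (-64.56 − (-72.811))/(-30.646 − (-72.811))
f_A = 8.251 / 42.165 = 0.1957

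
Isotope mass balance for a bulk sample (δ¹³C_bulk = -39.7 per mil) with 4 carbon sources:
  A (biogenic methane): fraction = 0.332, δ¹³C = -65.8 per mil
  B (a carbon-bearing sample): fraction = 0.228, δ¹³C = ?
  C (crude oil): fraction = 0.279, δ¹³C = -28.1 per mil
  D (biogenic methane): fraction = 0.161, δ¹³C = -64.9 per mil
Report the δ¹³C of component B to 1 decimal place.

Isotope mass balance: δ_bulk = Σ fᵢ·δᵢ.
-39.7 = 0.332×(-65.8) + 0.228×δ_B + 0.279×(-28.1) + 0.161×(-64.9)
0.228·δ_B = -39.7 − (-40.134) = 0.434
δ_B = 0.434 / 0.228 = 1.91 per mil

1.9 per mil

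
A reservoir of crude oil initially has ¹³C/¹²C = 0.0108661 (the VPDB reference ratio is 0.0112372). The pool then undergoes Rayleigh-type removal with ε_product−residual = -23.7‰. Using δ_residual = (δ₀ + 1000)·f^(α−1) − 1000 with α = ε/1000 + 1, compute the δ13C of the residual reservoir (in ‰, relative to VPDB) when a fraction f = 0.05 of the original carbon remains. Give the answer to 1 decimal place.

δ₀ = (0.0108661/0.0112372 − 1)×1000 = (0.966976 − 1)×1000 = -33.024‰
α − 1 = ε/1000 = -0.0237
f^(α−1) = 0.05^(-0.0237) = 1.073580
δ_res = (-33.024 + 1000) × 1.073580 − 1000 = 1038.126 − 1000 = 38.13‰

38.1‰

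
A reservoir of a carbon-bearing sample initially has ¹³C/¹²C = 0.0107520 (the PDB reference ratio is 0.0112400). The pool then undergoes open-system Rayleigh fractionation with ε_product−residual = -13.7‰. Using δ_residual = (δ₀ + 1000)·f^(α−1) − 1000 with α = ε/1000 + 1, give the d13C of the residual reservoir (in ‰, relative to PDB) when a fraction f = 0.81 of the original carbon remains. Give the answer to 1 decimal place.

δ₀ = (0.0107520/0.0112400 − 1)×1000 = (0.956584 − 1)×1000 = -43.416‰
α − 1 = ε/1000 = -0.0137
f^(α−1) = 0.81^(-0.0137) = 1.002891
δ_res = (-43.416 + 1000) × 1.002891 − 1000 = 959.349 − 1000 = -40.65‰

-40.7‰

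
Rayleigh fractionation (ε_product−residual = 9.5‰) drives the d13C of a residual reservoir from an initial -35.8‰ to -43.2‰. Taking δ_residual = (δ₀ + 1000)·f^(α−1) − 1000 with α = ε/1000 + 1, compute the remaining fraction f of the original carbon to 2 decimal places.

α − 1 = ε/1000 = 0.0095
(δ_res + 1000)/(δ₀ + 1000) = (-43.2 + 1000)/(-35.8 + 1000) = 956.8/964.2 = 0.992325
f = 0.992325^(1/0.0095) = exp(ln(0.992325)/0.0095) = exp(-0.00770/0.0095)
f = exp(-0.8110) = 0.4444

0.44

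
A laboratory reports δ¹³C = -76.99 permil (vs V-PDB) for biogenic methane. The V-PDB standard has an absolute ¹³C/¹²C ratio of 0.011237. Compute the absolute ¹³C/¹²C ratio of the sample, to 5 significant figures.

0.010372

R_sample = R_standard × (δ¹³C/1000 + 1)
R_sample = 0.011237 × (-76.99/1000 + 1) = 0.011237 × 0.923010
R_sample = 0.0103719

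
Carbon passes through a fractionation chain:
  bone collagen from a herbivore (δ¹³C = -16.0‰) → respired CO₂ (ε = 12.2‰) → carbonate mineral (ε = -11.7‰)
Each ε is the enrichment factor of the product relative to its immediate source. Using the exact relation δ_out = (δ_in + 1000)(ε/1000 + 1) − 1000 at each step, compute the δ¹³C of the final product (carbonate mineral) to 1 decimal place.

step 1: δ = (-16.00 + 1000)·(12.2/1000 + 1) − 1000 = -4.00‰
step 2: δ = (-4.00 + 1000)·(-11.7/1000 + 1) − 1000 = -15.65‰

-15.6‰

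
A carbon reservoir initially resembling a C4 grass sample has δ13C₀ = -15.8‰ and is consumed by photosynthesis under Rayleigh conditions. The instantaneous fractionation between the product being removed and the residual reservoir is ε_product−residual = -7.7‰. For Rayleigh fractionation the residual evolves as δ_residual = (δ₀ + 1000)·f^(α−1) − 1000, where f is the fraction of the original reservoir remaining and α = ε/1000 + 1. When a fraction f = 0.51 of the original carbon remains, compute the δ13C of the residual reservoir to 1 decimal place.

Rayleigh residual: δ_res = (δ₀ + 1000)·f^(α−1) − 1000
α = ε/1000 + 1 = 0.99230, so α − 1 = -0.00770
f^(α−1) = 0.51^(-0.00770) = 1.005198
δ_res = (-15.8 + 1000) × 1.005198 − 1000 = 989.316 − 1000 = -10.68‰

-10.7‰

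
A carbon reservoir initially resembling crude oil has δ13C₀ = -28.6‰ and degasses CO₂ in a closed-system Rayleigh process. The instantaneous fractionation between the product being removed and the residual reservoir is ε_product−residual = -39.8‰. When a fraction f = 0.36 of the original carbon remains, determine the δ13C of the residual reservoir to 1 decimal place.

Rayleigh residual: δ_res = (δ₀ + 1000)·f^(α−1) − 1000
α = ε/1000 + 1 = 0.96020, so α − 1 = -0.03980
f^(α−1) = 0.36^(-0.03980) = 1.041500
δ_res = (-28.6 + 1000) × 1.041500 − 1000 = 1011.713 − 1000 = 11.71‰

11.7‰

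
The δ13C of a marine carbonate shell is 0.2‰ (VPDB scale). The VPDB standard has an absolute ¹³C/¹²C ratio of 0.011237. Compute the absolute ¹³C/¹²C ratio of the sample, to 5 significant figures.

0.011239

R_sample = R_standard × (δ13C/1000 + 1)
R_sample = 0.011237 × (0.2/1000 + 1) = 0.011237 × 1.000200
R_sample = 0.0112392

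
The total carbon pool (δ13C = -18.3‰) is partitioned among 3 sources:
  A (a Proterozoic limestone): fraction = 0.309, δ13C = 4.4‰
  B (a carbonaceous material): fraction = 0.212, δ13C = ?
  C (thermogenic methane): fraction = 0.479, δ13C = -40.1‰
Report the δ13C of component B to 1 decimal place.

Isotope mass balance: δ_bulk = Σ fᵢ·δᵢ.
-18.3 = 0.309×(4.4) + 0.212×δ_B + 0.479×(-40.1)
0.212·δ_B = -18.3 − (-17.848) = -0.452
δ_B = -0.452 / 0.212 = -2.13‰

-2.1‰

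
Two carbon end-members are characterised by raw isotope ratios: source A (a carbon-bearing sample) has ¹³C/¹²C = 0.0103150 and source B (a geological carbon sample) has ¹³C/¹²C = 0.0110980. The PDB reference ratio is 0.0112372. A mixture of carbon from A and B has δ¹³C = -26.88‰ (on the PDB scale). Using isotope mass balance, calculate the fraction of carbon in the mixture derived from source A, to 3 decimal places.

δ_A = (0.0103150/0.0112372 − 1)×1000 = (0.917933 − 1)×1000 = -82.067‰
δ_B = (0.0110980/0.0112372 − 1)×1000 = (0.987613 − 1)×1000 = -12.387‰
f_A = (δ_mix − δ_B)/(δ_A − δ_B) = (-26.88 − (-12.387))/(-82.067 − (-12.387))
f_A = -14.493 / -69.679 = 0.2080

0.208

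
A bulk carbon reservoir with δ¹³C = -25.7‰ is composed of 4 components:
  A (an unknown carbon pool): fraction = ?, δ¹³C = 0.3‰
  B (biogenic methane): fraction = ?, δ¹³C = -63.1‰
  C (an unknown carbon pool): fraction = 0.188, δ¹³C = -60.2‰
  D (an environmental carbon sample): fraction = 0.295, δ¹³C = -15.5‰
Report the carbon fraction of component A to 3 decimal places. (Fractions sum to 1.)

0.360

Let f_A and f_B be the unknown fractions; fractions sum to 1 so f_A + f_B = 0.517.
Mass balance: Σ fᵢ·δᵢ = δ_bulk ⇒ f_A·(0.3) + f_B·(-63.1) = -25.7 − (-15.890) = -9.810
Substitute f_B = 0.517 − f_A:
f_A·(0.3 − -63.1) = -9.810 − 0.517×(-63.1) = 22.813
f_A = 22.813 / 63.4 = 0.3598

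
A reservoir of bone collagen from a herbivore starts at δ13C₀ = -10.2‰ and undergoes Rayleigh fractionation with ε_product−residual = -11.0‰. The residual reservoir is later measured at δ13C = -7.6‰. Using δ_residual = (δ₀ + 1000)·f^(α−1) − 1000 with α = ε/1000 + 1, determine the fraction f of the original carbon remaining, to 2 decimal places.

0.79

α − 1 = ε/1000 = -0.0110
(δ_res + 1000)/(δ₀ + 1000) = (-7.6 + 1000)/(-10.2 + 1000) = 992.4/989.8 = 1.002627
f = 1.002627^(1/-0.0110) = exp(ln(1.002627)/-0.0110) = exp(0.00262/-0.0110)
f = exp(-0.2385) = 0.7878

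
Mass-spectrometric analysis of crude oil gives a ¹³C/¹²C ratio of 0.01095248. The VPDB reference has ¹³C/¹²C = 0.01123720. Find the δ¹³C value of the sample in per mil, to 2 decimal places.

-25.34 per mil

δ¹³C = (R_sample / R_standard − 1) × 1000
R_sample / R_standard = 0.01095248 / 0.01123720 = 0.974663
δ¹³C = (0.974663 − 1) × 1000 = -25.337 per mil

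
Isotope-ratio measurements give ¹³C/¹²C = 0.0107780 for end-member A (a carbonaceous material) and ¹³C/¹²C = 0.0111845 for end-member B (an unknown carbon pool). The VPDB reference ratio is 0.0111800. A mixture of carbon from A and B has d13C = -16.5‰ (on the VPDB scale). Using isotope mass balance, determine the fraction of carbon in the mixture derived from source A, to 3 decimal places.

0.465

δ_A = (0.0107780/0.0111800 − 1)×1000 = (0.964043 − 1)×1000 = -35.957‰
δ_B = (0.0111845/0.0111800 − 1)×1000 = (1.000403 − 1)×1000 = 0.403‰
f_A = (δ_mix − δ_B)/(δ_A − δ_B) = (-16.5 − (0.403))/(-35.957 − (0.403))
f_A = -16.903 / -36.360 = 0.4649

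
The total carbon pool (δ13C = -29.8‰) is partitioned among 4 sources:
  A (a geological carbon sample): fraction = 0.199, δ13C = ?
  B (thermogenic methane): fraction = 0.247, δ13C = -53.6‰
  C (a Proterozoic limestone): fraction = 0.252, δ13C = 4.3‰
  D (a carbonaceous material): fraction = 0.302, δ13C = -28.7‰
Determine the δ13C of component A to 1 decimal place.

-45.1‰

Isotope mass balance: δ_bulk = Σ fᵢ·δᵢ.
-29.8 = 0.199×δ_A + 0.247×(-53.6) + 0.252×(4.3) + 0.302×(-28.7)
0.199·δ_A = -29.8 − (-20.823) = -8.977
δ_A = -8.977 / 0.199 = -45.11‰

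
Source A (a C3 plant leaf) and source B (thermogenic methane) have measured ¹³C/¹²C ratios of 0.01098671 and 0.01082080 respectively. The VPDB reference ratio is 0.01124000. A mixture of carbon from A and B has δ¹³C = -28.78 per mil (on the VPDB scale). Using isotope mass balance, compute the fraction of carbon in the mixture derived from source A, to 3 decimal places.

δ_A = (0.01098671/0.01124000 − 1)×1000 = (0.977465 − 1)×1000 = -22.535 per mil
δ_B = (0.01082080/0.01124000 − 1)×1000 = (0.962705 − 1)×1000 = -37.295 per mil
f_A = (δ_mix − δ_B)/(δ_A − δ_B) = (-28.78 − (-37.295))/(-22.535 − (-37.295))
f_A = 8.515 / 14.761 = 0.5769

0.577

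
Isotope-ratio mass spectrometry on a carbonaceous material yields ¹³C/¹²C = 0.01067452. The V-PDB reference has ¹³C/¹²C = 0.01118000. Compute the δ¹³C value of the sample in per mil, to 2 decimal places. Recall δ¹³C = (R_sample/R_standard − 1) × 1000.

δ¹³C = (R_sample / R_standard − 1) × 1000
R_sample / R_standard = 0.01067452 / 0.01118000 = 0.954787
δ¹³C = (0.954787 − 1) × 1000 = -45.213 per mil

-45.21 per mil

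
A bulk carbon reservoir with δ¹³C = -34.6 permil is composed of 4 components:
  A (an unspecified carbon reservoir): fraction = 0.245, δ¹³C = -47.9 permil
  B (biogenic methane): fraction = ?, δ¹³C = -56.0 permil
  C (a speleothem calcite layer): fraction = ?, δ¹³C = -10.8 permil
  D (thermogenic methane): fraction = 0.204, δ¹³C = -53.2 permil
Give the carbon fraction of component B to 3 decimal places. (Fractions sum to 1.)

Let f_B and f_C be the unknown fractions; fractions sum to 1 so f_B + f_C = 0.551.
Mass balance: Σ fᵢ·δᵢ = δ_bulk ⇒ f_B·(-56.0) + f_C·(-10.8) = -34.6 − (-22.588) = -12.012
Substitute f_C = 0.551 − f_B:
f_B·(-56.0 − -10.8) = -12.012 − 0.551×(-10.8) = -6.061
f_B = -6.061 / -45.2 = 0.1341

0.134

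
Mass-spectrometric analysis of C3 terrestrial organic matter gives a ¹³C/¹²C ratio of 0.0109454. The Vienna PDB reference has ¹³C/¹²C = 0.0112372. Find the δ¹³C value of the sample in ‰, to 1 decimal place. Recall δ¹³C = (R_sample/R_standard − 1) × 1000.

δ¹³C = (R_sample / R_standard − 1) × 1000
R_sample / R_standard = 0.0109454 / 0.0112372 = 0.974033
δ¹³C = (0.974033 − 1) × 1000 = -25.97‰

-26.0‰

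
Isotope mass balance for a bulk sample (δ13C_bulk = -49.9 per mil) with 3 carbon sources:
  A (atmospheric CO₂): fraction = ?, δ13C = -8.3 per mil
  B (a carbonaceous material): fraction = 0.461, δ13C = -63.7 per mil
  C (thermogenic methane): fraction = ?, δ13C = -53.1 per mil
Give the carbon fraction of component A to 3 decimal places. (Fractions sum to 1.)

Let f_A and f_C be the unknown fractions; fractions sum to 1 so f_A + f_C = 0.539.
Mass balance: Σ fᵢ·δᵢ = δ_bulk ⇒ f_A·(-8.3) + f_C·(-53.1) = -49.9 − (-29.366) = -20.534
Substitute f_C = 0.539 − f_A:
f_A·(-8.3 − -53.1) = -20.534 − 0.539×(-53.1) = 8.087
f_A = 8.087 / 44.8 = 0.1805

0.181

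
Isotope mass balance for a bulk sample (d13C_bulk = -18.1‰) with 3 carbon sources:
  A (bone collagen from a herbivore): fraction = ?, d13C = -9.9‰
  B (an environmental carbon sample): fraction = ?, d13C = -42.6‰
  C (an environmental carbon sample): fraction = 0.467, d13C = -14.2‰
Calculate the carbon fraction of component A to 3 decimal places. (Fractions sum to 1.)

0.344

Let f_A and f_B be the unknown fractions; fractions sum to 1 so f_A + f_B = 0.533.
Mass balance: Σ fᵢ·δᵢ = δ_bulk ⇒ f_A·(-9.9) + f_B·(-42.6) = -18.1 − (-6.631) = -11.469
Substitute f_B = 0.533 − f_A:
f_A·(-9.9 − -42.6) = -11.469 − 0.533×(-42.6) = 11.237
f_A = 11.237 / 32.7 = 0.3436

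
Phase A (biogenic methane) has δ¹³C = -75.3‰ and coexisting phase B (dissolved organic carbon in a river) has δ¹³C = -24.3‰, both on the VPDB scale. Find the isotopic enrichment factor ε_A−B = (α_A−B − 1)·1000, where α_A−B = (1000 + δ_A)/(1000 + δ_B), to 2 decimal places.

-52.27‰

α_A−B = (1000 + -75.3) / (1000 + -24.3) = 924.7 / 975.7 = 0.947730
ε_A−B = (0.947730 − 1) × 1000 = -52.270‰
(The approximation ε ≈ δ_A − δ_B would give -51.0‰.)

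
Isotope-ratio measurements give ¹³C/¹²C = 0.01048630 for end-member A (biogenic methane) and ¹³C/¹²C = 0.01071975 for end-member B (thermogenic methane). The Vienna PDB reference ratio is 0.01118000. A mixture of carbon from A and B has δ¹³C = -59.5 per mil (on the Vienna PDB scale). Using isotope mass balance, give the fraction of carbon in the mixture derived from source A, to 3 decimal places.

0.878

δ_A = (0.01048630/0.01118000 − 1)×1000 = (0.937952 − 1)×1000 = -62.048 per mil
δ_B = (0.01071975/0.01118000 − 1)×1000 = (0.958833 − 1)×1000 = -41.167 per mil
f_A = (δ_mix − δ_B)/(δ_A − δ_B) = (-59.5 − (-41.167))/(-62.048 − (-41.167))
f_A = -18.333 / -20.881 = 0.8780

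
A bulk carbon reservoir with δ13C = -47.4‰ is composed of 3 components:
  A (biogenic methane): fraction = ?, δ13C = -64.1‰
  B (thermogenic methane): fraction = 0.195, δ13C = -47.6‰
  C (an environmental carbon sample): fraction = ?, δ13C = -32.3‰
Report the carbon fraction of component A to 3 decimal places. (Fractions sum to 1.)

0.381

Let f_A and f_C be the unknown fractions; fractions sum to 1 so f_A + f_C = 0.805.
Mass balance: Σ fᵢ·δᵢ = δ_bulk ⇒ f_A·(-64.1) + f_C·(-32.3) = -47.4 − (-9.282) = -38.118
Substitute f_C = 0.805 − f_A:
f_A·(-64.1 − -32.3) = -38.118 − 0.805×(-32.3) = -12.116
f_A = -12.116 / -31.8 = 0.3810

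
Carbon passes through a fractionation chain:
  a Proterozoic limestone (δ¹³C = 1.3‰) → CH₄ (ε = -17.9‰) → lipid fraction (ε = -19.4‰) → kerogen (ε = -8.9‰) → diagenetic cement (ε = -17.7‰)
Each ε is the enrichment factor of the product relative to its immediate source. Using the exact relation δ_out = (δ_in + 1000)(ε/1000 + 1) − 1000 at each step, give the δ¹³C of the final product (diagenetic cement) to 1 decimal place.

-61.2‰

step 1: δ = (1.30 + 1000)·(-17.9/1000 + 1) − 1000 = -16.62‰
step 2: δ = (-16.62 + 1000)·(-19.4/1000 + 1) − 1000 = -35.70‰
step 3: δ = (-35.70 + 1000)·(-8.9/1000 + 1) − 1000 = -44.28‰
step 4: δ = (-44.28 + 1000)·(-17.7/1000 + 1) − 1000 = -61.20‰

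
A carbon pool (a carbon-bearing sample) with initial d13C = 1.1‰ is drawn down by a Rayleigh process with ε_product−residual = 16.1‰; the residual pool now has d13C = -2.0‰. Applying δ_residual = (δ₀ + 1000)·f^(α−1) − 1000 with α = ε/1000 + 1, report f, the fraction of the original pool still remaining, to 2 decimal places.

α − 1 = ε/1000 = 0.0161
(δ_res + 1000)/(δ₀ + 1000) = (-2.0 + 1000)/(1.1 + 1000) = 998.0/1001.1 = 0.996903
f = 0.996903^(1/0.0161) = exp(ln(0.996903)/0.0161) = exp(-0.00310/0.0161)
f = exp(-0.1926) = 0.8248

0.82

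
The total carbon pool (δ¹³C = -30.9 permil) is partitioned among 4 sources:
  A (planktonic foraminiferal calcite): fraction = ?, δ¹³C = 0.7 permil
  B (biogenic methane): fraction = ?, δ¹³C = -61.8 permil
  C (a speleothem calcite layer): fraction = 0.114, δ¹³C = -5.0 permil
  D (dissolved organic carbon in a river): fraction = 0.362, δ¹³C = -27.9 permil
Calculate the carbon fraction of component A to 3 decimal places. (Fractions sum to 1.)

0.194

Let f_A and f_B be the unknown fractions; fractions sum to 1 so f_A + f_B = 0.524.
Mass balance: Σ fᵢ·δᵢ = δ_bulk ⇒ f_A·(0.7) + f_B·(-61.8) = -30.9 − (-10.670) = -20.230
Substitute f_B = 0.524 − f_A:
f_A·(0.7 − -61.8) = -20.230 − 0.524×(-61.8) = 12.153
f_A = 12.153 / 62.5 = 0.1944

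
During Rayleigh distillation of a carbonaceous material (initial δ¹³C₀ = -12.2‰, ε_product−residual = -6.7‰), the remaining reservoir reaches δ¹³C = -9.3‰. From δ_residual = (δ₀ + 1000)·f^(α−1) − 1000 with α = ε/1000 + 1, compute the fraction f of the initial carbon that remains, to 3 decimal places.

0.646

α − 1 = ε/1000 = -0.0067
(δ_res + 1000)/(δ₀ + 1000) = (-9.3 + 1000)/(-12.2 + 1000) = 990.7/987.8 = 1.002936
f = 1.002936^(1/-0.0067) = exp(ln(1.002936)/-0.0067) = exp(0.00293/-0.0067)
f = exp(-0.4375) = 0.6456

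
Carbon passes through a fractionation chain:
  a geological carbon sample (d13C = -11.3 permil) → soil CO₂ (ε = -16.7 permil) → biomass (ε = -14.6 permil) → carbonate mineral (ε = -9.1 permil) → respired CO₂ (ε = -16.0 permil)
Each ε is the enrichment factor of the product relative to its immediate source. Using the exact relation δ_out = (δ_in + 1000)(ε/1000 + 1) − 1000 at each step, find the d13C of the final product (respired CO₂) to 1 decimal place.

step 1: δ = (-11.30 + 1000)·(-16.7/1000 + 1) − 1000 = -27.81 permil
step 2: δ = (-27.81 + 1000)·(-14.6/1000 + 1) − 1000 = -42.01 permil
step 3: δ = (-42.01 + 1000)·(-9.1/1000 + 1) − 1000 = -50.72 permil
step 4: δ = (-50.72 + 1000)·(-16.0/1000 + 1) − 1000 = -65.91 permil

-65.9 permil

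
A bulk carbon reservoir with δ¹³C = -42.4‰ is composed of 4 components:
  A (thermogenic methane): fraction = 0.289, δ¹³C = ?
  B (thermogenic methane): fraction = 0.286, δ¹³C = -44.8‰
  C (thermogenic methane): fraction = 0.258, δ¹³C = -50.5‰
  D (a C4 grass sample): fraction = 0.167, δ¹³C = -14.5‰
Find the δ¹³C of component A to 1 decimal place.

Isotope mass balance: δ_bulk = Σ fᵢ·δᵢ.
-42.4 = 0.289×δ_A + 0.286×(-44.8) + 0.258×(-50.5) + 0.167×(-14.5)
0.289·δ_A = -42.4 − (-28.263) = -14.137
δ_A = -14.137 / 0.289 = -48.92‰

-48.9‰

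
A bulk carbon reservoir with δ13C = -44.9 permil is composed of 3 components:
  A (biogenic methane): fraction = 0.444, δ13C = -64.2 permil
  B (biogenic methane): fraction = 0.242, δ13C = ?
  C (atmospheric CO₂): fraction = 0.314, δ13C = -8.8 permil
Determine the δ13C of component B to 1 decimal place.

-56.3 permil

Isotope mass balance: δ_bulk = Σ fᵢ·δᵢ.
-44.9 = 0.444×(-64.2) + 0.242×δ_B + 0.314×(-8.8)
0.242·δ_B = -44.9 − (-31.268) = -13.632
δ_B = -13.632 / 0.242 = -56.33 permil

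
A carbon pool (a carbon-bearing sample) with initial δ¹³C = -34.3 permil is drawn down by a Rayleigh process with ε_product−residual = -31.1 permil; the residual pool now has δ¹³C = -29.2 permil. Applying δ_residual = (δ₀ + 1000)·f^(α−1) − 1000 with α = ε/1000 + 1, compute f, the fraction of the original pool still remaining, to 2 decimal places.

α − 1 = ε/1000 = -0.0311
(δ_res + 1000)/(δ₀ + 1000) = (-29.2 + 1000)/(-34.3 + 1000) = 970.8/965.7 = 1.005281
f = 1.005281^(1/-0.0311) = exp(ln(1.005281)/-0.0311) = exp(0.00527/-0.0311)
f = exp(-0.1694) = 0.8442

0.84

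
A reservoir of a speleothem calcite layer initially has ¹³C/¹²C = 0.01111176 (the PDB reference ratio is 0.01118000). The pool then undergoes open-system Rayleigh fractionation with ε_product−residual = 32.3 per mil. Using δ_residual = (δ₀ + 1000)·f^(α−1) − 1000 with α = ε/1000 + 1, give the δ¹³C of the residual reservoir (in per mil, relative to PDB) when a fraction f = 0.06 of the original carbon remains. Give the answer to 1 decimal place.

-92.4 per mil

δ₀ = (0.01111176/0.01118000 − 1)×1000 = (0.993896 − 1)×1000 = -6.104 per mil
α − 1 = ε/1000 = 0.0323
f^(α−1) = 0.06^(0.0323) = 0.913134
δ_res = (-6.104 + 1000) × 0.913134 − 1000 = 907.560 − 1000 = -92.44 per mil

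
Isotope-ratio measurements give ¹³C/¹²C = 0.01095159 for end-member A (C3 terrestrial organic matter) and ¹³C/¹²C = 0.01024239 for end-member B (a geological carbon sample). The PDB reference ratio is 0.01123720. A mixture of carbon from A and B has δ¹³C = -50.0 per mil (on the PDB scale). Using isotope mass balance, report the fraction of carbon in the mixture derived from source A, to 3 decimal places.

0.610

δ_A = (0.01095159/0.01123720 − 1)×1000 = (0.974584 − 1)×1000 = -25.416 per mil
δ_B = (0.01024239/0.01123720 − 1)×1000 = (0.911472 − 1)×1000 = -88.528 per mil
f_A = (δ_mix − δ_B)/(δ_A − δ_B) = (-50.0 − (-88.528))/(-25.416 − (-88.528))
f_A = 38.528 / 63.112 = 0.6105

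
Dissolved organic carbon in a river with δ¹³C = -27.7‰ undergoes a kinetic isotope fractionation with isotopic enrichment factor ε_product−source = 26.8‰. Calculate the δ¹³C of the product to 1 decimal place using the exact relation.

Exactly, δ_product = (δ_source + 1000)·(ε/1000 + 1) − 1000.
δ_product = (-27.7 + 1000) × (26.8/1000 + 1) − 1000
δ_product = -1.64‰

-1.6‰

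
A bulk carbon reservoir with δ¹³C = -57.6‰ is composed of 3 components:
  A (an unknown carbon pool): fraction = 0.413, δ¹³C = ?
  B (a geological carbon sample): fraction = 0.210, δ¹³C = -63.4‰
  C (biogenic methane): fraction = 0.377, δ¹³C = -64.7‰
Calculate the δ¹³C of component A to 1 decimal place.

-48.2‰

Isotope mass balance: δ_bulk = Σ fᵢ·δᵢ.
-57.6 = 0.413×δ_A + 0.210×(-63.4) + 0.377×(-64.7)
0.413·δ_A = -57.6 − (-37.706) = -19.894
δ_A = -19.894 / 0.413 = -48.17‰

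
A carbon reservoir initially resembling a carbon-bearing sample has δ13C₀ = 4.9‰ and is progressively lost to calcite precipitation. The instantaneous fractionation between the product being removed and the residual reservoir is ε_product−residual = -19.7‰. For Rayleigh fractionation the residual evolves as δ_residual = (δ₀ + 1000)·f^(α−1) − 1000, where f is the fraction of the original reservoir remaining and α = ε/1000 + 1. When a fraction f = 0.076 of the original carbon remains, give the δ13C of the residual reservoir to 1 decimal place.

57.2‰

Rayleigh residual: δ_res = (δ₀ + 1000)·f^(α−1) − 1000
α = ε/1000 + 1 = 0.98030, so α − 1 = -0.01970
f^(α−1) = 0.076^(-0.01970) = 1.052078
δ_res = (4.9 + 1000) × 1.052078 − 1000 = 1057.233 − 1000 = 57.23‰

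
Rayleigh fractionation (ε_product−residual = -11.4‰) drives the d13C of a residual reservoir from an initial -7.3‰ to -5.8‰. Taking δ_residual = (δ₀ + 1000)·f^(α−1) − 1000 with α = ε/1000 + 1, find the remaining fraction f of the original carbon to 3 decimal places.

α − 1 = ε/1000 = -0.0114
(δ_res + 1000)/(δ₀ + 1000) = (-5.8 + 1000)/(-7.3 + 1000) = 994.2/992.7 = 1.001511
f = 1.001511^(1/-0.0114) = exp(ln(1.001511)/-0.0114) = exp(0.00151/-0.0114)
f = exp(-0.1324) = 0.8759

0.876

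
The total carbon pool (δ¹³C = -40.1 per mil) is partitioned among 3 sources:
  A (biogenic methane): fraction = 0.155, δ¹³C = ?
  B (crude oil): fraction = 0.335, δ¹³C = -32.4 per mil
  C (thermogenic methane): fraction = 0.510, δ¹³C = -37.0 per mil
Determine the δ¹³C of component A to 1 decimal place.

Isotope mass balance: δ_bulk = Σ fᵢ·δᵢ.
-40.1 = 0.155×δ_A + 0.335×(-32.4) + 0.510×(-37.0)
0.155·δ_A = -40.1 − (-29.724) = -10.376
δ_A = -10.376 / 0.155 = -66.94 per mil

-66.9 per mil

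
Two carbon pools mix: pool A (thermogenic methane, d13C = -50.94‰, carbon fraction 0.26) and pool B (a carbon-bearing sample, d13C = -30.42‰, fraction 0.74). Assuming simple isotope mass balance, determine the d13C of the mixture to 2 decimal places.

δ_mix = f_A·δ_A + f_B·δ_B
δ_mix = 0.26 × (-50.94) + 0.74 × (-30.42)
δ_mix = -13.244 + -22.511 = -35.755‰

-35.76‰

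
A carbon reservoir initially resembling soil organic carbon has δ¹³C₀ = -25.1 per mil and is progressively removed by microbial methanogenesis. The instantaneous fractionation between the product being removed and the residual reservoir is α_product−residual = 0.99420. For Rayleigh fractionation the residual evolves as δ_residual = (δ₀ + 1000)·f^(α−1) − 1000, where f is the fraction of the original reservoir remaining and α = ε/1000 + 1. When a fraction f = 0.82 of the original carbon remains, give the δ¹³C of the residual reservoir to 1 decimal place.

Rayleigh residual: δ_res = (δ₀ + 1000)·f^(α−1) − 1000
α − 1 = -0.00580
f^(α−1) = 0.82^(-0.00580) = 1.001152
δ_res = (-25.1 + 1000) × 1.001152 − 1000 = 976.023 − 1000 = -23.98 per mil

-24.0 per mil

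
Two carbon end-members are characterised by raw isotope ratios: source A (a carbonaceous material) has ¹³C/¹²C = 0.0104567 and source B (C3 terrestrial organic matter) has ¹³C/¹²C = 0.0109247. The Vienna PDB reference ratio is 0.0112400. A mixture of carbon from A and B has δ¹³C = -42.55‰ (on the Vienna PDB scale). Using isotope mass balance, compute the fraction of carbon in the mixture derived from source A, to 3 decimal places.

0.348

δ_A = (0.0104567/0.0112400 − 1)×1000 = (0.930311 − 1)×1000 = -69.689‰
δ_B = (0.0109247/0.0112400 − 1)×1000 = (0.971948 − 1)×1000 = -28.052‰
f_A = (δ_mix − δ_B)/(δ_A − δ_B) = (-42.55 − (-28.052))/(-69.689 − (-28.052))
f_A = -14.498 / -41.637 = 0.3482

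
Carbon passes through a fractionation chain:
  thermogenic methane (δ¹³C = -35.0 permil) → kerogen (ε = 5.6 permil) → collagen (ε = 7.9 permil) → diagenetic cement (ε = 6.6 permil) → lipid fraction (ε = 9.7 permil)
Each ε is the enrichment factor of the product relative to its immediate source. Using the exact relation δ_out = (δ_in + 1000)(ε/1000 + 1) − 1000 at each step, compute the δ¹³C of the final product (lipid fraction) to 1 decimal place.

-5.9 permil

step 1: δ = (-35.00 + 1000)·(5.6/1000 + 1) − 1000 = -29.60 permil
step 2: δ = (-29.60 + 1000)·(7.9/1000 + 1) − 1000 = -21.93 permil
step 3: δ = (-21.93 + 1000)·(6.6/1000 + 1) − 1000 = -15.47 permil
step 4: δ = (-15.47 + 1000)·(9.7/1000 + 1) − 1000 = -5.92 permil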